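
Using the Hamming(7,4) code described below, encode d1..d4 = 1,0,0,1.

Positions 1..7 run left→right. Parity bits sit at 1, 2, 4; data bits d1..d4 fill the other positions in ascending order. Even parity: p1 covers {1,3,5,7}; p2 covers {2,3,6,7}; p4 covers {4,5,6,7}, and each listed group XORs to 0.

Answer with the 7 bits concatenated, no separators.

0011001

Place data at non-parity positions: p1 p2 1 p4 0 0 1
p1 (pos 1,3,5,7): XOR of data positions = 1⊕0⊕1 = 0
p2 (pos 2,3,6,7): XOR of data positions = 1⊕0⊕1 = 0
p4 (pos 4,5,6,7): XOR of data positions = 0⊕0⊕1 = 1
Codeword: 0011001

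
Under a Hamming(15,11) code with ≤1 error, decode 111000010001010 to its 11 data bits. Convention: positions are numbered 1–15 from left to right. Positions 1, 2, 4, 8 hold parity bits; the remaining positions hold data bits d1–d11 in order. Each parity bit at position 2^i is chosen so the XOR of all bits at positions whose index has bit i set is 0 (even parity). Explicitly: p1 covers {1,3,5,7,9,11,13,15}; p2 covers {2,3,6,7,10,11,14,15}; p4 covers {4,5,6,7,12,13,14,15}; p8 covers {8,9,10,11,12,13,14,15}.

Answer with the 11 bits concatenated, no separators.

s1 (pos 1,3,5,7,9,11,13,15): 1⊕1⊕0⊕0⊕0⊕0⊕0⊕0 = 0
s2 (pos 2,3,6,7,10,11,14,15): 1⊕1⊕0⊕0⊕0⊕0⊕1⊕0 = 1
s4 (pos 4,5,6,7,12,13,14,15): 0⊕0⊕0⊕0⊕1⊕0⊕1⊕0 = 0
s8 (pos 8,9,10,11,12,13,14,15): 1⊕0⊕0⊕0⊕1⊕0⊕1⊕0 = 1
Syndrome s8…s1 = 1010 → error at position 10.
Flip position 10: 111000010001010 → 111000010101010
Read data bits from positions 3,5,6,7,9,10,11,12,13,14,15: 10000101010

10000101010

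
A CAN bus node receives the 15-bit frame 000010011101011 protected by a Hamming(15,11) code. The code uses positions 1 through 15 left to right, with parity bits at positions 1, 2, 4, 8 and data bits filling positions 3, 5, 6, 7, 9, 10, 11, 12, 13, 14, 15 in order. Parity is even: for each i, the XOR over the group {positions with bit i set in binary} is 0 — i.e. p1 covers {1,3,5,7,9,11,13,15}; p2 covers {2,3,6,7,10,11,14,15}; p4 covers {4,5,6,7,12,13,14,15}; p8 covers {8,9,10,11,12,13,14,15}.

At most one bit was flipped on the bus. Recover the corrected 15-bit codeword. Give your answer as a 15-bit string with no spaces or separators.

s1 (pos 1,3,5,7,9,11,13,15): 0⊕0⊕1⊕0⊕1⊕0⊕0⊕1 = 1
s2 (pos 2,3,6,7,10,11,14,15): 0⊕0⊕0⊕0⊕1⊕0⊕1⊕1 = 1
s4 (pos 4,5,6,7,12,13,14,15): 0⊕1⊕0⊕0⊕1⊕0⊕1⊕1 = 0
s8 (pos 8,9,10,11,12,13,14,15): 1⊕1⊕1⊕0⊕1⊕0⊕1⊕1 = 0
Syndrome s8…s1 = 0011 → error at position 3.
Flip position 3: 000010011101011 → 001010011101011

001010011101011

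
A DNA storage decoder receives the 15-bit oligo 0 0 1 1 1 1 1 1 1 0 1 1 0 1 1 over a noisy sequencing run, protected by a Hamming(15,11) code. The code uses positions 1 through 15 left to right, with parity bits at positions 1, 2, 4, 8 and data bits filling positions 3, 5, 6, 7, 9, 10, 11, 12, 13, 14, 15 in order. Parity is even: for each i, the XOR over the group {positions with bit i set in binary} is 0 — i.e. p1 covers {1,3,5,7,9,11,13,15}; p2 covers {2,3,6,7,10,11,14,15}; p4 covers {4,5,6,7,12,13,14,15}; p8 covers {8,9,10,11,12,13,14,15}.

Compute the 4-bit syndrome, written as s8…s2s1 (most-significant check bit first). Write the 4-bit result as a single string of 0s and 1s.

s1 (pos 1,3,5,7,9,11,13,15): 0⊕1⊕1⊕1⊕1⊕1⊕0⊕1 = 0
s2 (pos 2,3,6,7,10,11,14,15): 0⊕1⊕1⊕1⊕0⊕1⊕1⊕1 = 0
s4 (pos 4,5,6,7,12,13,14,15): 1⊕1⊕1⊕1⊕1⊕0⊕1⊕1 = 1
s8 (pos 8,9,10,11,12,13,14,15): 1⊕1⊕0⊕1⊕1⊕0⊕1⊕1 = 0
Syndrome s8…s1 = 0100 → error at position 4.

0100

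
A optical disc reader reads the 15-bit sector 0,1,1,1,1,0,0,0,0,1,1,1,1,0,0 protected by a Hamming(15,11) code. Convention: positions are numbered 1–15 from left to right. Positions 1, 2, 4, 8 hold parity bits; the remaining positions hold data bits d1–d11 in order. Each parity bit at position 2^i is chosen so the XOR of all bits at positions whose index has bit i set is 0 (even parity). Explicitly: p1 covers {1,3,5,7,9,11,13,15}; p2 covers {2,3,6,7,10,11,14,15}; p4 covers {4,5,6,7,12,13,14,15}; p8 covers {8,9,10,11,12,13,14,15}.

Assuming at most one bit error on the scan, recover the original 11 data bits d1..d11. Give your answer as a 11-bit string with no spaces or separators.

s1 (pos 1,3,5,7,9,11,13,15): 0⊕1⊕1⊕0⊕0⊕1⊕1⊕0 = 0
s2 (pos 2,3,6,7,10,11,14,15): 1⊕1⊕0⊕0⊕1⊕1⊕0⊕0 = 0
s4 (pos 4,5,6,7,12,13,14,15): 1⊕1⊕0⊕0⊕1⊕1⊕0⊕0 = 0
s8 (pos 8,9,10,11,12,13,14,15): 0⊕0⊕1⊕1⊕1⊕1⊕0⊕0 = 0
Syndrome s8…s1 = 0000 → no error.
Read data bits from positions 3,5,6,7,9,10,11,12,13,14,15: 11000111100

11000111100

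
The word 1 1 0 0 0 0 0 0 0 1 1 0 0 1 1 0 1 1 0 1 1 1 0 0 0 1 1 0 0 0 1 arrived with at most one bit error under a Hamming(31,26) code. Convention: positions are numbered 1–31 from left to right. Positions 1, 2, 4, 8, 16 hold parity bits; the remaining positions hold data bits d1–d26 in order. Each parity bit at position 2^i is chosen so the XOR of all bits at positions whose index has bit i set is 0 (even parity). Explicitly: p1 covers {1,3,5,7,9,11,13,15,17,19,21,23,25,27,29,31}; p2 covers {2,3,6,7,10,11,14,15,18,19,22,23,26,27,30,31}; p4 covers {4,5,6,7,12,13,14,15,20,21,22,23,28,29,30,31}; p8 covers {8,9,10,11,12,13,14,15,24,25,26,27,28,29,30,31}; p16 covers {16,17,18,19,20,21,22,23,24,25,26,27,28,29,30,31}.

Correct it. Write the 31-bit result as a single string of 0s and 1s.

1100000011100110110111000110001

s1 (pos 1,3,5,7,9,11,13,15,17,19,21,23,25,27,29,31): 1⊕0⊕0⊕0⊕0⊕1⊕0⊕1⊕1⊕0⊕1⊕0⊕0⊕1⊕0⊕1 = 1
s2 (pos 2,3,6,7,10,11,14,15,18,19,22,23,26,27,30,31): 1⊕0⊕0⊕0⊕1⊕1⊕1⊕1⊕1⊕0⊕1⊕0⊕1⊕1⊕0⊕1 = 0
s4 (pos 4,5,6,7,12,13,14,15,20,21,22,23,28,29,30,31): 0⊕0⊕0⊕0⊕0⊕0⊕1⊕1⊕1⊕1⊕1⊕0⊕0⊕0⊕0⊕1 = 0
s8 (pos 8,9,10,11,12,13,14,15,24,25,26,27,28,29,30,31): 0⊕0⊕1⊕1⊕0⊕0⊕1⊕1⊕0⊕0⊕1⊕1⊕0⊕0⊕0⊕1 = 1
s16 (pos 16,17,18,19,20,21,22,23,24,25,26,27,28,29,30,31): 0⊕1⊕1⊕0⊕1⊕1⊕1⊕0⊕0⊕0⊕1⊕1⊕0⊕0⊕0⊕1 = 0
Syndrome s16…s1 = 01001 → error at position 9.
Flip position 9: 1100000001100110110111000110001 → 1100000011100110110111000110001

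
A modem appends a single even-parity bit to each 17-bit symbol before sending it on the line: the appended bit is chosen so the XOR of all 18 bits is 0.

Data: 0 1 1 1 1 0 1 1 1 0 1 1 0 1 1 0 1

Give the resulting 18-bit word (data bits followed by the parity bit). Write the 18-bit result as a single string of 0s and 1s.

011110111011011010

XOR of the 17 data bits: 0⊕1⊕1⊕1⊕1⊕0⊕1⊕1⊕1⊕0⊕1⊕1⊕0⊕1⊕1⊕0⊕1 = 0
Parity bit = 0 (so all 18 bits XOR to 0).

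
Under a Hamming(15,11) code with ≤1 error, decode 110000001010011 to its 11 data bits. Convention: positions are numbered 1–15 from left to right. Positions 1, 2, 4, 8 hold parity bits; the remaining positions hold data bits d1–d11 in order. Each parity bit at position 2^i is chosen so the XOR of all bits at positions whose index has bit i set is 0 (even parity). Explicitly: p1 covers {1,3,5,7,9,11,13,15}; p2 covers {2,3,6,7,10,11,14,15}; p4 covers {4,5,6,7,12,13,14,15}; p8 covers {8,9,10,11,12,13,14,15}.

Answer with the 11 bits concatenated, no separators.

s1 (pos 1,3,5,7,9,11,13,15): 1⊕0⊕0⊕0⊕1⊕1⊕0⊕1 = 0
s2 (pos 2,3,6,7,10,11,14,15): 1⊕0⊕0⊕0⊕0⊕1⊕1⊕1 = 0
s4 (pos 4,5,6,7,12,13,14,15): 0⊕0⊕0⊕0⊕0⊕0⊕1⊕1 = 0
s8 (pos 8,9,10,11,12,13,14,15): 0⊕1⊕0⊕1⊕0⊕0⊕1⊕1 = 0
Syndrome s8…s1 = 0000 → no error.
Read data bits from positions 3,5,6,7,9,10,11,12,13,14,15: 00001010011

00001010011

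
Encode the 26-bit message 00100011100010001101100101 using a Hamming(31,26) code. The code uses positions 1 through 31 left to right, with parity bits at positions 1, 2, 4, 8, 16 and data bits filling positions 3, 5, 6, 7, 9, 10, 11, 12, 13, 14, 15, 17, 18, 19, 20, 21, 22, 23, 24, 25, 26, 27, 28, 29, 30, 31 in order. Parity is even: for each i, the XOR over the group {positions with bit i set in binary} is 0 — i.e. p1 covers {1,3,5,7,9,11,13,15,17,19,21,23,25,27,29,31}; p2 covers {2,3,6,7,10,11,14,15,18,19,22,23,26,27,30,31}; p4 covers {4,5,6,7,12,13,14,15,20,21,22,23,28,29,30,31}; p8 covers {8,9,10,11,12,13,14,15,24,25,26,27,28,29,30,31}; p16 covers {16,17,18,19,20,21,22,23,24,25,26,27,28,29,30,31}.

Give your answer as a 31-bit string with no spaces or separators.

0101010100111001010001101100101

Place data at non-parity positions: p1 p2 0 p4 0 1 0 p8 0 0 1 1 1 0 0 p16 0 1 0 0 0 1 1 0 1 1 0 0 1 0 1
p1 (pos 1,3,5,7,9,11,13,15,17,19,21,23,25,27,29,31): XOR of data positions = 0⊕0⊕0⊕0⊕1⊕1⊕0⊕0⊕0⊕0⊕1⊕1⊕0⊕1⊕1 = 0
p2 (pos 2,3,6,7,10,11,14,15,18,19,22,23,26,27,30,31): XOR of data positions = 0⊕1⊕0⊕0⊕1⊕0⊕0⊕1⊕0⊕1⊕1⊕1⊕0⊕0⊕1 = 1
p4 (pos 4,5,6,7,12,13,14,15,20,21,22,23,28,29,30,31): XOR of data positions = 0⊕1⊕0⊕1⊕1⊕0⊕0⊕0⊕0⊕1⊕1⊕0⊕1⊕0⊕1 = 1
p8 (pos 8,9,10,11,12,13,14,15,24,25,26,27,28,29,30,31): XOR of data positions = 0⊕0⊕1⊕1⊕1⊕0⊕0⊕0⊕1⊕1⊕0⊕0⊕1⊕0⊕1 = 1
p16 (pos 16,17,18,19,20,21,22,23,24,25,26,27,28,29,30,31): XOR of data positions = 0⊕1⊕0⊕0⊕0⊕1⊕1⊕0⊕1⊕1⊕0⊕0⊕1⊕0⊕1 = 1
Codeword: 0101010100111001010001101100101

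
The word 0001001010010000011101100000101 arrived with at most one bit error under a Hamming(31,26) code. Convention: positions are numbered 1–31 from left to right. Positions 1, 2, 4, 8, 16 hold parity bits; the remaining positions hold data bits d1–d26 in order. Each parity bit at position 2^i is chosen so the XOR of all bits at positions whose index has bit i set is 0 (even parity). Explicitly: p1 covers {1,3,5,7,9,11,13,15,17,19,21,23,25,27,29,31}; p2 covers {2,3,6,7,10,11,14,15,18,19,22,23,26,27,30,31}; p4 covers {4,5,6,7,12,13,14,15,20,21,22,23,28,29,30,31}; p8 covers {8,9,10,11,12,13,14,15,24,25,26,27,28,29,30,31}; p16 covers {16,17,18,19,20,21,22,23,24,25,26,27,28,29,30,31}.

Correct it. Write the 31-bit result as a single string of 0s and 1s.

s1 (pos 1,3,5,7,9,11,13,15,17,19,21,23,25,27,29,31): 0⊕0⊕0⊕1⊕1⊕0⊕0⊕0⊕0⊕1⊕0⊕1⊕0⊕0⊕1⊕1 = 0
s2 (pos 2,3,6,7,10,11,14,15,18,19,22,23,26,27,30,31): 0⊕0⊕0⊕1⊕0⊕0⊕0⊕0⊕1⊕1⊕1⊕1⊕0⊕0⊕0⊕1 = 0
s4 (pos 4,5,6,7,12,13,14,15,20,21,22,23,28,29,30,31): 1⊕0⊕0⊕1⊕1⊕0⊕0⊕0⊕1⊕0⊕1⊕1⊕0⊕1⊕0⊕1 = 0
s8 (pos 8,9,10,11,12,13,14,15,24,25,26,27,28,29,30,31): 0⊕1⊕0⊕0⊕1⊕0⊕0⊕0⊕0⊕0⊕0⊕0⊕0⊕1⊕0⊕1 = 0
s16 (pos 16,17,18,19,20,21,22,23,24,25,26,27,28,29,30,31): 0⊕0⊕1⊕1⊕1⊕0⊕1⊕1⊕0⊕0⊕0⊕0⊕0⊕1⊕0⊕1 = 1
Syndrome s16…s1 = 10000 → error at position 16.
Flip position 16: 0001001010010000011101100000101 → 0001001010010001011101100000101

0001001010010001011101100000101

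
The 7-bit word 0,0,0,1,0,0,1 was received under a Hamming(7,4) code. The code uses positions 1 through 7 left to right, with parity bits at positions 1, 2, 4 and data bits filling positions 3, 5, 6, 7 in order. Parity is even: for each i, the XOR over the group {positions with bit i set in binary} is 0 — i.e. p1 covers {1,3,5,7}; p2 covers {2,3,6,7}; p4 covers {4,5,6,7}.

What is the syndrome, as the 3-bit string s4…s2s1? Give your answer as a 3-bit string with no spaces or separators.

011

s1 (pos 1,3,5,7): 0⊕0⊕0⊕1 = 1
s2 (pos 2,3,6,7): 0⊕0⊕0⊕1 = 1
s4 (pos 4,5,6,7): 1⊕0⊕0⊕1 = 0
Syndrome s4…s1 = 011 → error at position 3.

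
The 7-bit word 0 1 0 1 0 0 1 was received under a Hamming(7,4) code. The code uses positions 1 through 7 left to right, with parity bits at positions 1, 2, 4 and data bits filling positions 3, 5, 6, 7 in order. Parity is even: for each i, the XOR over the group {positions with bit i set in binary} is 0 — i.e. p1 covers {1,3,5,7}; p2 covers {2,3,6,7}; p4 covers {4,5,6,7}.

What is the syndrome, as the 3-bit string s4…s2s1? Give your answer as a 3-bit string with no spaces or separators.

s1 (pos 1,3,5,7): 0⊕0⊕0⊕1 = 1
s2 (pos 2,3,6,7): 1⊕0⊕0⊕1 = 0
s4 (pos 4,5,6,7): 1⊕0⊕0⊕1 = 0
Syndrome s4…s1 = 001 → error at position 1.

001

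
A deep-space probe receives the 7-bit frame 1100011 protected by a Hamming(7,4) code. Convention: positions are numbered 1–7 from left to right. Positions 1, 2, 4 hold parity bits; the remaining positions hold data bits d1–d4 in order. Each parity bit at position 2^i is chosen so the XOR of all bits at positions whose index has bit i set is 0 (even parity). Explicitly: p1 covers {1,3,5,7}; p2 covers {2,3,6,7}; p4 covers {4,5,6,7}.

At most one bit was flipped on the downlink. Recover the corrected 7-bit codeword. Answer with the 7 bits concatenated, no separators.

s1 (pos 1,3,5,7): 1⊕0⊕0⊕1 = 0
s2 (pos 2,3,6,7): 1⊕0⊕1⊕1 = 1
s4 (pos 4,5,6,7): 0⊕0⊕1⊕1 = 0
Syndrome s4…s1 = 010 → error at position 2.
Flip position 2: 1100011 → 1000011

1000011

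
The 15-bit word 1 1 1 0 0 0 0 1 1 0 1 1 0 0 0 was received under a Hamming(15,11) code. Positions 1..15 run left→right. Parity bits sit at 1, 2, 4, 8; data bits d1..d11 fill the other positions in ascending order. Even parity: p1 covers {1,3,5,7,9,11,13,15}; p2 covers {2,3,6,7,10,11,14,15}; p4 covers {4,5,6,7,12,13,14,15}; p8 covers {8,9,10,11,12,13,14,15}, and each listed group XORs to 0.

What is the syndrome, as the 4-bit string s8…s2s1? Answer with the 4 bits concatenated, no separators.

s1 (pos 1,3,5,7,9,11,13,15): 1⊕1⊕0⊕0⊕1⊕1⊕0⊕0 = 0
s2 (pos 2,3,6,7,10,11,14,15): 1⊕1⊕0⊕0⊕0⊕1⊕0⊕0 = 1
s4 (pos 4,5,6,7,12,13,14,15): 0⊕0⊕0⊕0⊕1⊕0⊕0⊕0 = 1
s8 (pos 8,9,10,11,12,13,14,15): 1⊕1⊕0⊕1⊕1⊕0⊕0⊕0 = 0
Syndrome s8…s1 = 0110 → error at position 6.

0110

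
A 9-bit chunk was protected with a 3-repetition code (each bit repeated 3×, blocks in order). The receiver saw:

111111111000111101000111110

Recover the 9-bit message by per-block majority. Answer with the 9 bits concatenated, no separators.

111011011

Block 1 (111): 3 ones → 1
Block 2 (111): 3 ones → 1
Block 3 (111): 3 ones → 1
Block 4 (000): 0 ones → 0
Block 5 (111): 3 ones → 1
Block 6 (101): 2 ones → 1
Block 7 (000): 0 ones → 0
Block 8 (111): 3 ones → 1
Block 9 (110): 2 ones → 1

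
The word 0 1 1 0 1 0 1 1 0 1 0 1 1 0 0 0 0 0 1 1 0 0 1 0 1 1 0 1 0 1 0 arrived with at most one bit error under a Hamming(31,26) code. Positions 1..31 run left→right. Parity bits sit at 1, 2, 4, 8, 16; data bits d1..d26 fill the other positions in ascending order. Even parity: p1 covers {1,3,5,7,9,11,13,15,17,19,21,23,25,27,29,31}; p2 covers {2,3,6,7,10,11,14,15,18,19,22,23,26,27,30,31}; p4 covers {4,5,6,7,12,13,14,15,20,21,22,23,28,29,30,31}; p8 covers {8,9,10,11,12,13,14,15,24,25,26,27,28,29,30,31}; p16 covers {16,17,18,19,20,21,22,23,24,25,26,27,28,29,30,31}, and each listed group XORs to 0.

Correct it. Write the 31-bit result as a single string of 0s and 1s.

0110101101011000101100101101010

s1 (pos 1,3,5,7,9,11,13,15,17,19,21,23,25,27,29,31): 0⊕1⊕1⊕1⊕0⊕0⊕1⊕0⊕0⊕1⊕0⊕1⊕1⊕0⊕0⊕0 = 1
s2 (pos 2,3,6,7,10,11,14,15,18,19,22,23,26,27,30,31): 1⊕1⊕0⊕1⊕1⊕0⊕0⊕0⊕0⊕1⊕0⊕1⊕1⊕0⊕1⊕0 = 0
s4 (pos 4,5,6,7,12,13,14,15,20,21,22,23,28,29,30,31): 0⊕1⊕0⊕1⊕1⊕1⊕0⊕0⊕1⊕0⊕0⊕1⊕1⊕0⊕1⊕0 = 0
s8 (pos 8,9,10,11,12,13,14,15,24,25,26,27,28,29,30,31): 1⊕0⊕1⊕0⊕1⊕1⊕0⊕0⊕0⊕1⊕1⊕0⊕1⊕0⊕1⊕0 = 0
s16 (pos 16,17,18,19,20,21,22,23,24,25,26,27,28,29,30,31): 0⊕0⊕0⊕1⊕1⊕0⊕0⊕1⊕0⊕1⊕1⊕0⊕1⊕0⊕1⊕0 = 1
Syndrome s16…s1 = 10001 → error at position 17.
Flip position 17: 0110101101011000001100101101010 → 0110101101011000101100101101010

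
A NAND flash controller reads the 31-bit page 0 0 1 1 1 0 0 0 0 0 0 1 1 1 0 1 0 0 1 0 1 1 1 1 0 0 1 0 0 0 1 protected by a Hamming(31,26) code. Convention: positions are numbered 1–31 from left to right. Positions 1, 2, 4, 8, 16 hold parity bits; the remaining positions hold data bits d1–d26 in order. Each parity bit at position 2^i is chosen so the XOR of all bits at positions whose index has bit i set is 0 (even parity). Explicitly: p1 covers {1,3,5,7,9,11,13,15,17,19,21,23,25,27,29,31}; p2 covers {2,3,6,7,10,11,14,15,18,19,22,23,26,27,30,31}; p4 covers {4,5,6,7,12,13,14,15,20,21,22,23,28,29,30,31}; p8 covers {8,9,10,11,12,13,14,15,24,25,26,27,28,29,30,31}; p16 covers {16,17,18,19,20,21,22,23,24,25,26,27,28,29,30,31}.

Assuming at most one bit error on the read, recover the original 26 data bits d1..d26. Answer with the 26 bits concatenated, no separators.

s1 (pos 1,3,5,7,9,11,13,15,17,19,21,23,25,27,29,31): 0⊕1⊕1⊕0⊕0⊕0⊕1⊕0⊕0⊕1⊕1⊕1⊕0⊕1⊕0⊕1 = 0
s2 (pos 2,3,6,7,10,11,14,15,18,19,22,23,26,27,30,31): 0⊕1⊕0⊕0⊕0⊕0⊕1⊕0⊕0⊕1⊕1⊕1⊕0⊕1⊕0⊕1 = 1
s4 (pos 4,5,6,7,12,13,14,15,20,21,22,23,28,29,30,31): 1⊕1⊕0⊕0⊕1⊕1⊕1⊕0⊕0⊕1⊕1⊕1⊕0⊕0⊕0⊕1 = 1
s8 (pos 8,9,10,11,12,13,14,15,24,25,26,27,28,29,30,31): 0⊕0⊕0⊕0⊕1⊕1⊕1⊕0⊕1⊕0⊕0⊕1⊕0⊕0⊕0⊕1 = 0
s16 (pos 16,17,18,19,20,21,22,23,24,25,26,27,28,29,30,31): 1⊕0⊕0⊕1⊕0⊕1⊕1⊕1⊕1⊕0⊕0⊕1⊕0⊕0⊕0⊕1 = 0
Syndrome s16…s1 = 00110 → error at position 6.
Flip position 6: 0011100000011101001011110010001 → 0011110000011101001011110010001
Read data bits from positions 3,5,6,7,9,10,11,12,13,14,15,17,18,19,20,21,22,23,24,25,26,27,28,29,30,31: 11100001110001011110010001

11100001110001011110010001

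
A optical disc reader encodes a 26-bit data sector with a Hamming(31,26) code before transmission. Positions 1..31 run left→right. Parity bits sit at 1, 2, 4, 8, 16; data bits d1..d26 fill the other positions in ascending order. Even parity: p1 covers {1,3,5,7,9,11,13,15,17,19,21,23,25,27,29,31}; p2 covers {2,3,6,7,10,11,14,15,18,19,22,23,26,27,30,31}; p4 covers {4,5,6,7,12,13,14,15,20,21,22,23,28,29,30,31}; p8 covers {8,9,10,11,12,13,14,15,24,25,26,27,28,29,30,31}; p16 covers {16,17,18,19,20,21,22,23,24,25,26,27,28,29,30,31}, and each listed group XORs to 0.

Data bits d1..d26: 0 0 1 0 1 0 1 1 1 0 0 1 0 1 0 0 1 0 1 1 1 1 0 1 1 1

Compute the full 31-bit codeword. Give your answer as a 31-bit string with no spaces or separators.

1001010110111000101001011110111

Place data at non-parity positions: p1 p2 0 p4 0 1 0 p8 1 0 1 1 1 0 0 p16 1 0 1 0 0 1 0 1 1 1 1 0 1 1 1
p1 (pos 1,3,5,7,9,11,13,15,17,19,21,23,25,27,29,31): XOR of data positions = 0⊕0⊕0⊕1⊕1⊕1⊕0⊕1⊕1⊕0⊕0⊕1⊕1⊕1⊕1 = 1
p2 (pos 2,3,6,7,10,11,14,15,18,19,22,23,26,27,30,31): XOR of data positions = 0⊕1⊕0⊕0⊕1⊕0⊕0⊕0⊕1⊕1⊕0⊕1⊕1⊕1⊕1 = 0
p4 (pos 4,5,6,7,12,13,14,15,20,21,22,23,28,29,30,31): XOR of data positions = 0⊕1⊕0⊕1⊕1⊕0⊕0⊕0⊕0⊕1⊕0⊕0⊕1⊕1⊕1 = 1
p8 (pos 8,9,10,11,12,13,14,15,24,25,26,27,28,29,30,31): XOR of data positions = 1⊕0⊕1⊕1⊕1⊕0⊕0⊕1⊕1⊕1⊕1⊕0⊕1⊕1⊕1 = 1
p16 (pos 16,17,18,19,20,21,22,23,24,25,26,27,28,29,30,31): XOR of data positions = 1⊕0⊕1⊕0⊕0⊕1⊕0⊕1⊕1⊕1⊕1⊕0⊕1⊕1⊕1 = 0
Codeword: 1001010110111000101001011110111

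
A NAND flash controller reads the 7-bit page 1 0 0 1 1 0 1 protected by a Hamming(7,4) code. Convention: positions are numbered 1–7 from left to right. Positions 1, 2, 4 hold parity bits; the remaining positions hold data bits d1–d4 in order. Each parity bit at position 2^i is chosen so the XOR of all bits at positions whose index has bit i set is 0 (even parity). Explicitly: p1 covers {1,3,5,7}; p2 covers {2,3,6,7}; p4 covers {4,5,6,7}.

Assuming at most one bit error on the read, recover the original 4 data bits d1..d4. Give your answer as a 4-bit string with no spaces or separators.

0100

s1 (pos 1,3,5,7): 1⊕0⊕1⊕1 = 1
s2 (pos 2,3,6,7): 0⊕0⊕0⊕1 = 1
s4 (pos 4,5,6,7): 1⊕1⊕0⊕1 = 1
Syndrome s4…s1 = 111 → error at position 7.
Flip position 7: 1001101 → 1001100
Read data bits from positions 3,5,6,7: 0100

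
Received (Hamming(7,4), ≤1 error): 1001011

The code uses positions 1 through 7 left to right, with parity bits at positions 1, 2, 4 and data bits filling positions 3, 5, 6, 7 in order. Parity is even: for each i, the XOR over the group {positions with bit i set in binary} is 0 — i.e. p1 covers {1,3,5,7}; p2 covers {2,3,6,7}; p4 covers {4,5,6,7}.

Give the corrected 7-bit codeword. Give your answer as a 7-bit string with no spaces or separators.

1000011

s1 (pos 1,3,5,7): 1⊕0⊕0⊕1 = 0
s2 (pos 2,3,6,7): 0⊕0⊕1⊕1 = 0
s4 (pos 4,5,6,7): 1⊕0⊕1⊕1 = 1
Syndrome s4…s1 = 100 → error at position 4.
Flip position 4: 1001011 → 1000011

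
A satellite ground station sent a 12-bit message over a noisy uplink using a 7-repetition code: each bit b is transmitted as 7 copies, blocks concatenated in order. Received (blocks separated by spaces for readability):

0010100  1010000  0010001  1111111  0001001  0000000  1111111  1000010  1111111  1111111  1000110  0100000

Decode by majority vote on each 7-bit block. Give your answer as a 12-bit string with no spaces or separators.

Block 1 (0010100): 2 ones → 0
Block 2 (1010000): 2 ones → 0
Block 3 (0010001): 2 ones → 0
Block 4 (1111111): 7 ones → 1
Block 5 (0001001): 2 ones → 0
Block 6 (0000000): 0 ones → 0
Block 7 (1111111): 7 ones → 1
Block 8 (1000010): 2 ones → 0
Block 9 (1111111): 7 ones → 1
Block 10 (1111111): 7 ones → 1
Block 11 (1000110): 3 ones → 0
Block 12 (0100000): 1 one → 0

000100101100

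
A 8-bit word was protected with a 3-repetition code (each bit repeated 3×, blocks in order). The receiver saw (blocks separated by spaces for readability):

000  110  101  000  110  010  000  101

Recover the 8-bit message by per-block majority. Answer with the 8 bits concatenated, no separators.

Block 1 (000): 0 ones → 0
Block 2 (110): 2 ones → 1
Block 3 (101): 2 ones → 1
Block 4 (000): 0 ones → 0
Block 5 (110): 2 ones → 1
Block 6 (010): 1 one → 0
Block 7 (000): 0 ones → 0
Block 8 (101): 2 ones → 1

01101001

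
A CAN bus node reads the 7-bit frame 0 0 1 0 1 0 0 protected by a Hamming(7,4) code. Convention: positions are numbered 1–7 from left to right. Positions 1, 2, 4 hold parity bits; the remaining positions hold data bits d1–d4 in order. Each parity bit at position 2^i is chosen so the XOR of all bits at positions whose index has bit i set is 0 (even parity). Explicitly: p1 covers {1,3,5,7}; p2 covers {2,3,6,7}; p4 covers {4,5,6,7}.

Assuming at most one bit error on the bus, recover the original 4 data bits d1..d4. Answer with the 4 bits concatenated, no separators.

1110

s1 (pos 1,3,5,7): 0⊕1⊕1⊕0 = 0
s2 (pos 2,3,6,7): 0⊕1⊕0⊕0 = 1
s4 (pos 4,5,6,7): 0⊕1⊕0⊕0 = 1
Syndrome s4…s1 = 110 → error at position 6.
Flip position 6: 0010100 → 0010110
Read data bits from positions 3,5,6,7: 1110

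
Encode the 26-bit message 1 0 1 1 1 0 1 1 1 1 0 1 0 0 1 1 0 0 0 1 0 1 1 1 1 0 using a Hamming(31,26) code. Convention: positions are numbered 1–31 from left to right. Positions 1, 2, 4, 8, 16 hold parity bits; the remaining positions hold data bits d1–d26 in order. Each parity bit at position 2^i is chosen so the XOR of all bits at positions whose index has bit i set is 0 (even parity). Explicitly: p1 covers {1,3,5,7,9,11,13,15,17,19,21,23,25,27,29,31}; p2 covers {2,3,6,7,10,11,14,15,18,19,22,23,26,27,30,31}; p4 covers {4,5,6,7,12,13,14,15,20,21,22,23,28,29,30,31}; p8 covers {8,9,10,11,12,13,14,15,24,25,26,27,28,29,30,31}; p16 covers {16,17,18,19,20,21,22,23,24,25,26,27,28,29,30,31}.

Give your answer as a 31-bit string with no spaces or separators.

Place data at non-parity positions: p1 p2 1 p4 0 1 1 p8 1 0 1 1 1 1 0 p16 1 0 0 1 1 0 0 0 1 0 1 1 1 1 0
p1 (pos 1,3,5,7,9,11,13,15,17,19,21,23,25,27,29,31): XOR of data positions = 1⊕0⊕1⊕1⊕1⊕1⊕0⊕1⊕0⊕1⊕0⊕1⊕1⊕1⊕0 = 0
p2 (pos 2,3,6,7,10,11,14,15,18,19,22,23,26,27,30,31): XOR of data positions = 1⊕1⊕1⊕0⊕1⊕1⊕0⊕0⊕0⊕0⊕0⊕0⊕1⊕1⊕0 = 1
p4 (pos 4,5,6,7,12,13,14,15,20,21,22,23,28,29,30,31): XOR of data positions = 0⊕1⊕1⊕1⊕1⊕1⊕0⊕1⊕1⊕0⊕0⊕1⊕1⊕1⊕0 = 0
p8 (pos 8,9,10,11,12,13,14,15,24,25,26,27,28,29,30,31): XOR of data positions = 1⊕0⊕1⊕1⊕1⊕1⊕0⊕0⊕1⊕0⊕1⊕1⊕1⊕1⊕0 = 0
p16 (pos 16,17,18,19,20,21,22,23,24,25,26,27,28,29,30,31): XOR of data positions = 1⊕0⊕0⊕1⊕1⊕0⊕0⊕0⊕1⊕0⊕1⊕1⊕1⊕1⊕0 = 0
Codeword: 0110011010111100100110001011110

0110011010111100100110001011110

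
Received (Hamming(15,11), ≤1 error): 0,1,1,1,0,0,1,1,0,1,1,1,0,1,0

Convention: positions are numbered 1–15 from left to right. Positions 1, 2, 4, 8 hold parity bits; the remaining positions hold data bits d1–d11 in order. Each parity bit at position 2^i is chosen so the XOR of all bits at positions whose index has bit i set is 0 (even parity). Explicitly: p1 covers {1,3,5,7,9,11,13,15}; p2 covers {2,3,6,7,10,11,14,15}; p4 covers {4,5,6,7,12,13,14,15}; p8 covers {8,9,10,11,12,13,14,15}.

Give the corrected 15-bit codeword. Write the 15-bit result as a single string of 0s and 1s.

s1 (pos 1,3,5,7,9,11,13,15): 0⊕1⊕0⊕1⊕0⊕1⊕0⊕0 = 1
s2 (pos 2,3,6,7,10,11,14,15): 1⊕1⊕0⊕1⊕1⊕1⊕1⊕0 = 0
s4 (pos 4,5,6,7,12,13,14,15): 1⊕0⊕0⊕1⊕1⊕0⊕1⊕0 = 0
s8 (pos 8,9,10,11,12,13,14,15): 1⊕0⊕1⊕1⊕1⊕0⊕1⊕0 = 1
Syndrome s8…s1 = 1001 → error at position 9.
Flip position 9: 011100110111010 → 011100111111010

011100111111010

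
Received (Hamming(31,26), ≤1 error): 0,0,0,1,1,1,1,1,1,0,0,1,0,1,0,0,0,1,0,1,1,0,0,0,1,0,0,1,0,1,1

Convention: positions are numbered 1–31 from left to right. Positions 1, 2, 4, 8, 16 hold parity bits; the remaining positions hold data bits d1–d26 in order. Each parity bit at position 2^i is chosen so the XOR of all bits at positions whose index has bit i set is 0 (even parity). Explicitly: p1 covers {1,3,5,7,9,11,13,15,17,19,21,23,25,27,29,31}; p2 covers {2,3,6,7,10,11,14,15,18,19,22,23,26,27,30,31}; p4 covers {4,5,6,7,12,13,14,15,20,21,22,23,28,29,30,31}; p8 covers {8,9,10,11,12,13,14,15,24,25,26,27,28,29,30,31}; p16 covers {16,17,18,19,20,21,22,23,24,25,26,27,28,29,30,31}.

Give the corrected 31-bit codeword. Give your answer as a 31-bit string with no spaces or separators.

s1 (pos 1,3,5,7,9,11,13,15,17,19,21,23,25,27,29,31): 0⊕0⊕1⊕1⊕1⊕0⊕0⊕0⊕0⊕0⊕1⊕0⊕1⊕0⊕0⊕1 = 0
s2 (pos 2,3,6,7,10,11,14,15,18,19,22,23,26,27,30,31): 0⊕0⊕1⊕1⊕0⊕0⊕1⊕0⊕1⊕0⊕0⊕0⊕0⊕0⊕1⊕1 = 0
s4 (pos 4,5,6,7,12,13,14,15,20,21,22,23,28,29,30,31): 1⊕1⊕1⊕1⊕1⊕0⊕1⊕0⊕1⊕1⊕0⊕0⊕1⊕0⊕1⊕1 = 1
s8 (pos 8,9,10,11,12,13,14,15,24,25,26,27,28,29,30,31): 1⊕1⊕0⊕0⊕1⊕0⊕1⊕0⊕0⊕1⊕0⊕0⊕1⊕0⊕1⊕1 = 0
s16 (pos 16,17,18,19,20,21,22,23,24,25,26,27,28,29,30,31): 0⊕0⊕1⊕0⊕1⊕1⊕0⊕0⊕0⊕1⊕0⊕0⊕1⊕0⊕1⊕1 = 1
Syndrome s16…s1 = 10100 → error at position 20.
Flip position 20: 0001111110010100010110001001011 → 0001111110010100010010001001011

0001111110010100010010001001011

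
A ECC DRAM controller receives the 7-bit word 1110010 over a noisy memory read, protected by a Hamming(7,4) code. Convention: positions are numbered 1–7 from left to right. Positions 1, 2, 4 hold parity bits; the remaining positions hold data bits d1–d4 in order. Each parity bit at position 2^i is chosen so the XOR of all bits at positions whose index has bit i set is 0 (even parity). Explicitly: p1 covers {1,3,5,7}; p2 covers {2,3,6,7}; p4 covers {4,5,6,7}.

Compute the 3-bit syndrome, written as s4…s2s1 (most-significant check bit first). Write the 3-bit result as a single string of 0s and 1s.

s1 (pos 1,3,5,7): 1⊕1⊕0⊕0 = 0
s2 (pos 2,3,6,7): 1⊕1⊕1⊕0 = 1
s4 (pos 4,5,6,7): 0⊕0⊕1⊕0 = 1
Syndrome s4…s1 = 110 → error at position 6.

110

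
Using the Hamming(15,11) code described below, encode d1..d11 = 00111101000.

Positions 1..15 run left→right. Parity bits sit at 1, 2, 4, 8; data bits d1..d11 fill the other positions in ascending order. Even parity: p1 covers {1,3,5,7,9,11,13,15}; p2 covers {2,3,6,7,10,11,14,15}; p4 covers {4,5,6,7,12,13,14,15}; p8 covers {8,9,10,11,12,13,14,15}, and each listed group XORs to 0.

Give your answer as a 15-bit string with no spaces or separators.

Place data at non-parity positions: p1 p2 0 p4 0 1 1 p8 1 1 0 1 0 0 0
p1 (pos 1,3,5,7,9,11,13,15): XOR of data positions = 0⊕0⊕1⊕1⊕0⊕0⊕0 = 0
p2 (pos 2,3,6,7,10,11,14,15): XOR of data positions = 0⊕1⊕1⊕1⊕0⊕0⊕0 = 1
p4 (pos 4,5,6,7,12,13,14,15): XOR of data positions = 0⊕1⊕1⊕1⊕0⊕0⊕0 = 1
p8 (pos 8,9,10,11,12,13,14,15): XOR of data positions = 1⊕1⊕0⊕1⊕0⊕0⊕0 = 1
Codeword: 010101111101000

010101111101000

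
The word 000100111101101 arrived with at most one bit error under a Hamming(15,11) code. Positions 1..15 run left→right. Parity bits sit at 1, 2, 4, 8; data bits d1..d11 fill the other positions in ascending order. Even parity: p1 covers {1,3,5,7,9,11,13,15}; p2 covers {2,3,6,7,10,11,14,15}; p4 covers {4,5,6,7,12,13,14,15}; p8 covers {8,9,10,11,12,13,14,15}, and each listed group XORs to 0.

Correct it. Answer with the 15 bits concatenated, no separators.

000101111101101

s1 (pos 1,3,5,7,9,11,13,15): 0⊕0⊕0⊕1⊕1⊕0⊕1⊕1 = 0
s2 (pos 2,3,6,7,10,11,14,15): 0⊕0⊕0⊕1⊕1⊕0⊕0⊕1 = 1
s4 (pos 4,5,6,7,12,13,14,15): 1⊕0⊕0⊕1⊕1⊕1⊕0⊕1 = 1
s8 (pos 8,9,10,11,12,13,14,15): 1⊕1⊕1⊕0⊕1⊕1⊕0⊕1 = 0
Syndrome s8…s1 = 0110 → error at position 6.
Flip position 6: 000100111101101 → 000101111101101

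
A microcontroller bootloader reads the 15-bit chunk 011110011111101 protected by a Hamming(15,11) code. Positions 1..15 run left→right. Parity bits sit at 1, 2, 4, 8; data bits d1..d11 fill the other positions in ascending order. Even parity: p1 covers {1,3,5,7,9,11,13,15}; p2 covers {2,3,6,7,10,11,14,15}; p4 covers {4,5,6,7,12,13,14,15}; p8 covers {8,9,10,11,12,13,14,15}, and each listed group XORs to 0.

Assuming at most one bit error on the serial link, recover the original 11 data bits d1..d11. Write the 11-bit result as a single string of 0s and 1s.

11001111111

s1 (pos 1,3,5,7,9,11,13,15): 0⊕1⊕1⊕0⊕1⊕1⊕1⊕1 = 0
s2 (pos 2,3,6,7,10,11,14,15): 1⊕1⊕0⊕0⊕1⊕1⊕0⊕1 = 1
s4 (pos 4,5,6,7,12,13,14,15): 1⊕1⊕0⊕0⊕1⊕1⊕0⊕1 = 1
s8 (pos 8,9,10,11,12,13,14,15): 1⊕1⊕1⊕1⊕1⊕1⊕0⊕1 = 1
Syndrome s8…s1 = 1110 → error at position 14.
Flip position 14: 011110011111101 → 011110011111111
Read data bits from positions 3,5,6,7,9,10,11,12,13,14,15: 11001111111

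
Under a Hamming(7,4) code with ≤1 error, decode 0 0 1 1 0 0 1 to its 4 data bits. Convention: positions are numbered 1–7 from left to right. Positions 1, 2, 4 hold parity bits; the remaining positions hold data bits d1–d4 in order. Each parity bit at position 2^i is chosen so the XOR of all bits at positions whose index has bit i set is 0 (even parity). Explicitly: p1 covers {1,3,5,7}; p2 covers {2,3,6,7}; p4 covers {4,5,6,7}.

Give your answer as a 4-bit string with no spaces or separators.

1001

s1 (pos 1,3,5,7): 0⊕1⊕0⊕1 = 0
s2 (pos 2,3,6,7): 0⊕1⊕0⊕1 = 0
s4 (pos 4,5,6,7): 1⊕0⊕0⊕1 = 0
Syndrome s4…s1 = 000 → no error.
Read data bits from positions 3,5,6,7: 1001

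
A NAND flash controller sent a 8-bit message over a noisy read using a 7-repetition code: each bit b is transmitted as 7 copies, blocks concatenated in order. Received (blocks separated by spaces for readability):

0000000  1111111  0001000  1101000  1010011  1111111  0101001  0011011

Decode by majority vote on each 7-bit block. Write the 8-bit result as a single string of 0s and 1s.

01001101

Block 1 (0000000): 0 ones → 0
Block 2 (1111111): 7 ones → 1
Block 3 (0001000): 1 one → 0
Block 4 (1101000): 3 ones → 0
Block 5 (1010011): 4 ones → 1
Block 6 (1111111): 7 ones → 1
Block 7 (0101001): 3 ones → 0
Block 8 (0011011): 4 ones → 1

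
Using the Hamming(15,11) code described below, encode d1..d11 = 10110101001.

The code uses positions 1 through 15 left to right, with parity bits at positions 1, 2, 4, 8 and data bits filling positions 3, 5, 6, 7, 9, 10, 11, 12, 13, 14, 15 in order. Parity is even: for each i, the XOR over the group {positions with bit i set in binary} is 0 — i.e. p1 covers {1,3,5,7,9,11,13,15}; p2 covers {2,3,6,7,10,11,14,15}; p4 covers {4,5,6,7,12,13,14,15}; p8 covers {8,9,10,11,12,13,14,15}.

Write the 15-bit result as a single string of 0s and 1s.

111001110101001

Place data at non-parity positions: p1 p2 1 p4 0 1 1 p8 0 1 0 1 0 0 1
p1 (pos 1,3,5,7,9,11,13,15): XOR of data positions = 1⊕0⊕1⊕0⊕0⊕0⊕1 = 1
p2 (pos 2,3,6,7,10,11,14,15): XOR of data positions = 1⊕1⊕1⊕1⊕0⊕0⊕1 = 1
p4 (pos 4,5,6,7,12,13,14,15): XOR of data positions = 0⊕1⊕1⊕1⊕0⊕0⊕1 = 0
p8 (pos 8,9,10,11,12,13,14,15): XOR of data positions = 0⊕1⊕0⊕1⊕0⊕0⊕1 = 1
Codeword: 111001110101001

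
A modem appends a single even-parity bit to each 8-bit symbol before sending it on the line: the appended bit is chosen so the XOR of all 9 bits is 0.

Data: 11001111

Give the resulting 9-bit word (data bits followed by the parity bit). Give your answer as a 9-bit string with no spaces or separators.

XOR of the 8 data bits: 1⊕1⊕0⊕0⊕1⊕1⊕1⊕1 = 0
Parity bit = 0 (so all 9 bits XOR to 0).

110011110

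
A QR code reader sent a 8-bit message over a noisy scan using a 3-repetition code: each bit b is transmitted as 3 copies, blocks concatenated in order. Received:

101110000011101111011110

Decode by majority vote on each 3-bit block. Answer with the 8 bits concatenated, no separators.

11011111

Block 1 (101): 2 ones → 1
Block 2 (110): 2 ones → 1
Block 3 (000): 0 ones → 0
Block 4 (011): 2 ones → 1
Block 5 (101): 2 ones → 1
Block 6 (111): 3 ones → 1
Block 7 (011): 2 ones → 1
Block 8 (110): 2 ones → 1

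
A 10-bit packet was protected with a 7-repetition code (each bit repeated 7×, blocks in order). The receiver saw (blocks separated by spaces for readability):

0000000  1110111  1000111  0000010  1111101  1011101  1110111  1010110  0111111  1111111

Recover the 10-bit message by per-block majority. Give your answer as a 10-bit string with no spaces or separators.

Block 1 (0000000): 0 ones → 0
Block 2 (1110111): 6 ones → 1
Block 3 (1000111): 4 ones → 1
Block 4 (0000010): 1 one → 0
Block 5 (1111101): 6 ones → 1
Block 6 (1011101): 5 ones → 1
Block 7 (1110111): 6 ones → 1
Block 8 (1010110): 4 ones → 1
Block 9 (0111111): 6 ones → 1
Block 10 (1111111): 7 ones → 1

0110111111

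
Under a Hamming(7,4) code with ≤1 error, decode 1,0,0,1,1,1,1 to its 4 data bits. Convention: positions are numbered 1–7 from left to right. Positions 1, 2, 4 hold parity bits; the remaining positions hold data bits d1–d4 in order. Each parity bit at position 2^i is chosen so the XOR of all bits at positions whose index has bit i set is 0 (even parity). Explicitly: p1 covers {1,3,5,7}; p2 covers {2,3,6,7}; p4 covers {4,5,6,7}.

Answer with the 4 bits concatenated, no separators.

s1 (pos 1,3,5,7): 1⊕0⊕1⊕1 = 1
s2 (pos 2,3,6,7): 0⊕0⊕1⊕1 = 0
s4 (pos 4,5,6,7): 1⊕1⊕1⊕1 = 0
Syndrome s4…s1 = 001 → error at position 1.
Flip position 1: 1001111 → 0001111
Read data bits from positions 3,5,6,7: 0111

0111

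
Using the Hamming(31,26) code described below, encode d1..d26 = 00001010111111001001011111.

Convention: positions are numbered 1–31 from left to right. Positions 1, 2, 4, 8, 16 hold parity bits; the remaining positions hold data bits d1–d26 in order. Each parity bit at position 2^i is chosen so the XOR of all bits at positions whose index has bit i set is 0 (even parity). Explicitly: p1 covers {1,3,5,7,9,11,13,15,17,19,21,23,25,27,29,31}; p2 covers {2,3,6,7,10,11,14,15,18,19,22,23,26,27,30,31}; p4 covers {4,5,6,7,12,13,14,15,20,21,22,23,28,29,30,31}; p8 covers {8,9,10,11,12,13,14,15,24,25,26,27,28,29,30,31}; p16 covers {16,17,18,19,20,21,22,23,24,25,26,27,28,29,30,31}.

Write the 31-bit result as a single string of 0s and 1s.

Place data at non-parity positions: p1 p2 0 p4 0 0 0 p8 1 0 1 0 1 1 1 p16 1 1 1 0 0 1 0 0 1 0 1 1 1 1 1
p1 (pos 1,3,5,7,9,11,13,15,17,19,21,23,25,27,29,31): XOR of data positions = 0⊕0⊕0⊕1⊕1⊕1⊕1⊕1⊕1⊕0⊕0⊕1⊕1⊕1⊕1 = 0
p2 (pos 2,3,6,7,10,11,14,15,18,19,22,23,26,27,30,31): XOR of data positions = 0⊕0⊕0⊕0⊕1⊕1⊕1⊕1⊕1⊕1⊕0⊕0⊕1⊕1⊕1 = 1
p4 (pos 4,5,6,7,12,13,14,15,20,21,22,23,28,29,30,31): XOR of data positions = 0⊕0⊕0⊕0⊕1⊕1⊕1⊕0⊕0⊕1⊕0⊕1⊕1⊕1⊕1 = 0
p8 (pos 8,9,10,11,12,13,14,15,24,25,26,27,28,29,30,31): XOR of data positions = 1⊕0⊕1⊕0⊕1⊕1⊕1⊕0⊕1⊕0⊕1⊕1⊕1⊕1⊕1 = 1
p16 (pos 16,17,18,19,20,21,22,23,24,25,26,27,28,29,30,31): XOR of data positions = 1⊕1⊕1⊕0⊕0⊕1⊕0⊕0⊕1⊕0⊕1⊕1⊕1⊕1⊕1 = 0
Codeword: 0100000110101110111001001011111

0100000110101110111001001011111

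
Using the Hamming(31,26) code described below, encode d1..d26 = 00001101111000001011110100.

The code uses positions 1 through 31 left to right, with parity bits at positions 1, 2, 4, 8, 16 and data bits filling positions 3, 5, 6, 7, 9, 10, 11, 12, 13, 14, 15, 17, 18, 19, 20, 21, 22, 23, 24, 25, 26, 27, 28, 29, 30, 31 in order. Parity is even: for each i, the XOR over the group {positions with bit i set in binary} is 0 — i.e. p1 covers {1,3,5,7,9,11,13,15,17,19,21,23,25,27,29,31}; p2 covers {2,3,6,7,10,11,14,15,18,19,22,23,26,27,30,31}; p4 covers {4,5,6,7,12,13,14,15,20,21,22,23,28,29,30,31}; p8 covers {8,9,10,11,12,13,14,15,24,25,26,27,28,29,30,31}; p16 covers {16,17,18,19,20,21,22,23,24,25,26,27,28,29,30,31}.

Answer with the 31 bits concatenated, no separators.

Place data at non-parity positions: p1 p2 0 p4 0 0 0 p8 1 1 0 1 1 1 1 p16 0 0 0 0 0 1 0 1 1 1 1 0 1 0 0
p1 (pos 1,3,5,7,9,11,13,15,17,19,21,23,25,27,29,31): XOR of data positions = 0⊕0⊕0⊕1⊕0⊕1⊕1⊕0⊕0⊕0⊕0⊕1⊕1⊕1⊕0 = 0
p2 (pos 2,3,6,7,10,11,14,15,18,19,22,23,26,27,30,31): XOR of data positions = 0⊕0⊕0⊕1⊕0⊕1⊕1⊕0⊕0⊕1⊕0⊕1⊕1⊕0⊕0 = 0
p4 (pos 4,5,6,7,12,13,14,15,20,21,22,23,28,29,30,31): XOR of data positions = 0⊕0⊕0⊕1⊕1⊕1⊕1⊕0⊕0⊕1⊕0⊕0⊕1⊕0⊕0 = 0
p8 (pos 8,9,10,11,12,13,14,15,24,25,26,27,28,29,30,31): XOR of data positions = 1⊕1⊕0⊕1⊕1⊕1⊕1⊕1⊕1⊕1⊕1⊕0⊕1⊕0⊕0 = 1
p16 (pos 16,17,18,19,20,21,22,23,24,25,26,27,28,29,30,31): XOR of data positions = 0⊕0⊕0⊕0⊕0⊕1⊕0⊕1⊕1⊕1⊕1⊕0⊕1⊕0⊕0 = 0
Codeword: 0000000111011110000001011110100

0000000111011110000001011110100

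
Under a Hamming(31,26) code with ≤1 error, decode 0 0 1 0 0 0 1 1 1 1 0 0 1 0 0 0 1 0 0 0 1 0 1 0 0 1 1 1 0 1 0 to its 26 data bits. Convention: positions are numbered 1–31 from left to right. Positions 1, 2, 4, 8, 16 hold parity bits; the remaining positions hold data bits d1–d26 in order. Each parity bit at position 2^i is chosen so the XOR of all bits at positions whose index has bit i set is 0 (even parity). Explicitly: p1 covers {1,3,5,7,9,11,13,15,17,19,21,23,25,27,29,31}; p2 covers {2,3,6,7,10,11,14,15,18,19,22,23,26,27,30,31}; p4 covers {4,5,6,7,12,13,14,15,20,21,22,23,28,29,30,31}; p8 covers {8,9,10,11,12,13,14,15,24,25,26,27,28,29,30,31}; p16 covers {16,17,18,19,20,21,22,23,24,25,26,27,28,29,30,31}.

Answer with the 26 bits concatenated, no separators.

10011100100110010100111010

s1 (pos 1,3,5,7,9,11,13,15,17,19,21,23,25,27,29,31): 0⊕1⊕0⊕1⊕1⊕0⊕1⊕0⊕1⊕0⊕1⊕1⊕0⊕1⊕0⊕0 = 0
s2 (pos 2,3,6,7,10,11,14,15,18,19,22,23,26,27,30,31): 0⊕1⊕0⊕1⊕1⊕0⊕0⊕0⊕0⊕0⊕0⊕1⊕1⊕1⊕1⊕0 = 1
s4 (pos 4,5,6,7,12,13,14,15,20,21,22,23,28,29,30,31): 0⊕0⊕0⊕1⊕0⊕1⊕0⊕0⊕0⊕1⊕0⊕1⊕1⊕0⊕1⊕0 = 0
s8 (pos 8,9,10,11,12,13,14,15,24,25,26,27,28,29,30,31): 1⊕1⊕1⊕0⊕0⊕1⊕0⊕0⊕0⊕0⊕1⊕1⊕1⊕0⊕1⊕0 = 0
s16 (pos 16,17,18,19,20,21,22,23,24,25,26,27,28,29,30,31): 0⊕1⊕0⊕0⊕0⊕1⊕0⊕1⊕0⊕0⊕1⊕1⊕1⊕0⊕1⊕0 = 1
Syndrome s16…s1 = 10010 → error at position 18.
Flip position 18: 0010001111001000100010100111010 → 0010001111001000110010100111010
Read data bits from positions 3,5,6,7,9,10,11,12,13,14,15,17,18,19,20,21,22,23,24,25,26,27,28,29,30,31: 10011100100110010100111010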